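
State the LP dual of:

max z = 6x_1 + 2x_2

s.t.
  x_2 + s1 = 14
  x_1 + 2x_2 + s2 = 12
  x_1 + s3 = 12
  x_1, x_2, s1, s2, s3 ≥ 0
Minimize: z = 14y1 + 12y2 + 12y3

Subject to:
  C1: -y2 - y3 ≤ -6
  C2: -y1 - 2y2 ≤ -2
  y1, y2, y3 ≥ 0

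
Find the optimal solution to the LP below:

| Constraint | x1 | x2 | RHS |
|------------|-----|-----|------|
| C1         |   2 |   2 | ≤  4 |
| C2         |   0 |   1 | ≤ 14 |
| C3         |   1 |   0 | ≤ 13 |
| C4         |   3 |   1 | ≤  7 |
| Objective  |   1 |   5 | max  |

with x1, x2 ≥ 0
x1 = 0, x2 = 2, z = 10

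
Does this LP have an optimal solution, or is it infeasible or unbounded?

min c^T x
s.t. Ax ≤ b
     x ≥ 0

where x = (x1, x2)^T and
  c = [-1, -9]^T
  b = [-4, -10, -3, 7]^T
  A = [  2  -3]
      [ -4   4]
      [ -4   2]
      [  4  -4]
One constraint requires 4x1 - 4x2 ≤ 7, while the constraint -4x1 + 4x2 ≤ -10 is equivalent to 4x1 - 4x2 ≥ 10. Together they would need 10 ≤ 4x1 - 4x2 ≤ 7, which is impossible since 10 > 7. No point satisfies all constraints.

Infeasible — the constraint set is empty.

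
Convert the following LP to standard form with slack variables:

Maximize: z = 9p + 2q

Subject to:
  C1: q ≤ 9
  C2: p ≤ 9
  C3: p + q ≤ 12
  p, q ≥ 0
max z = 9p + 2q

s.t.
  q + s1 = 9
  p + s2 = 9
  p + q + s3 = 12
  p, q, s1, s2, s3 ≥ 0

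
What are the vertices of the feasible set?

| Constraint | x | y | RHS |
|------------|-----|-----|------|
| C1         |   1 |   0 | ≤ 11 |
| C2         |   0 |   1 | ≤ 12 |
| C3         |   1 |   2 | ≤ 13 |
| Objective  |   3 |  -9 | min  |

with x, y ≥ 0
Each vertex is the intersection of two constraint boundaries that also satisfies all remaining constraints:
  x = 0 and y = 0 → (0, 0)
  x = 11 and y = 0 → (11, 0)
  x = 11 and x + 2y = 13 → (11, 1)
  x + 2y = 13 and x = 0 → (0, 6.5)

Vertices: (0, 0), (11, 0), (11, 1), (0, 6.5)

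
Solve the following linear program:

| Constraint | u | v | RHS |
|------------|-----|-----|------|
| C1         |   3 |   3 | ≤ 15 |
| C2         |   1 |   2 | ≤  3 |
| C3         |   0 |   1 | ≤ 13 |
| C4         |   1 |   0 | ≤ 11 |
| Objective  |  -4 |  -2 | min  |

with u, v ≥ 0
Each vertex is the intersection of two constraint boundaries that also satisfies all remaining constraints:
  u = 0 and v = 0 → (0, 0)
  u + 2v = 3 and v = 0 → (3, 0)
  u + 2v = 3 and u = 0 → (0, 1.5)

Evaluating z = -4u - 2v at each vertex:
  (0, 0): z = 0
  (3, 0): z = -12
  (0, 1.5): z = -3

The minimum is at (3, 0) with z = -12.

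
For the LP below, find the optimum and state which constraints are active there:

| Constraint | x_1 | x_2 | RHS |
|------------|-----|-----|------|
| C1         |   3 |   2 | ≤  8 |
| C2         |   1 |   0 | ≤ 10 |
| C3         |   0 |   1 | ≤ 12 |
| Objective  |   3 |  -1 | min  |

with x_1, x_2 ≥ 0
Optimal: x_1 = 0, x_2 = 4
Slack at optimum:
  C1: slack = 0 (binding)
  C2: slack = 10
  C3: slack = 8
  x_1 ≥ 0: x_1 = 0 (binding)
  x_2 ≥ 0: x_2 = 4
Binding constraints: C1, x_1 ≥ 0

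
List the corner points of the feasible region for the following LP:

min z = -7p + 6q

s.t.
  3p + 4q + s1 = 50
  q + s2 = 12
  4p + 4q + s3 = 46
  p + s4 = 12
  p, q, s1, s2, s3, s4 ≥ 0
Each vertex is the intersection of two constraint boundaries that also satisfies all remaining constraints:
  p = 0 and q = 0 → (0, 0)
  4p + 4q = 46 and q = 0 → (11.5, 0)
  4p + 4q = 46 and p = 0 → (0, 11.5)

Vertices: (0, 0), (11.5, 0), (0, 11.5)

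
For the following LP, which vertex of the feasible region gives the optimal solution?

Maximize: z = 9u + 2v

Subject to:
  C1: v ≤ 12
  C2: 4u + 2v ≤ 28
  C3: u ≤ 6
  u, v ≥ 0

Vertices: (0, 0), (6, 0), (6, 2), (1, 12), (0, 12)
Evaluating z = 9u + 2v at each vertex:
  (0, 0): z = 0
  (6, 0): z = 54
  (6, 2): z = 58
  (1, 12): z = 33
  (0, 12): z = 24

The largest value is z = 58, attained at (6, 2).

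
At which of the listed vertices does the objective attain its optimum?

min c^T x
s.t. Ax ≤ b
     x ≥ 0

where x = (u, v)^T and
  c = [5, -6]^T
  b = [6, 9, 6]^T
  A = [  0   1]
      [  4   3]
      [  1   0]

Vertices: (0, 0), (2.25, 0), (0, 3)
Evaluating z = 5u - 6v at each vertex:
  (0, 0): z = 0
  (2.25, 0): z = 11.25
  (0, 3): z = -18

The smallest value is z = -18, attained at (0, 3).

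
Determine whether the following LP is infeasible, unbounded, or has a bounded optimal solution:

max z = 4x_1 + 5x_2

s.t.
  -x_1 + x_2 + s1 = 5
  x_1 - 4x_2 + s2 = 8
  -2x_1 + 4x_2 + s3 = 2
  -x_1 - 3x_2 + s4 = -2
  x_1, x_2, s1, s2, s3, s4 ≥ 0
Feasible point: (1, 1) satisfies every constraint, so the LP is feasible.
Direction d = (4, 1): for each constraint row a, a·d ≤ 0 —
  (-1)(4) + (1)(1) = -3 ≤ 0
  (1)(4) + (-4)(1) = 0 ≤ 0
  (-2)(4) + (4)(1) = -4 ≤ 0
  (-1)(4) + (-3)(1) = -7 ≤ 0
and d ≥ 0, so (1, 1) + t·d stays feasible for every t ≥ 0. Along this ray z = 4x_1 + 5x_2 changes by 21 per unit t, so z → +∞.

Unbounded — the objective can increase without bound over the feasible region.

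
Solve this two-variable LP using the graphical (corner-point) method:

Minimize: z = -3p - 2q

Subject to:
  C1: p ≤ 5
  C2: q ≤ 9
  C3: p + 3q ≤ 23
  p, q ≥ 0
p = 5, q = 6, z = -27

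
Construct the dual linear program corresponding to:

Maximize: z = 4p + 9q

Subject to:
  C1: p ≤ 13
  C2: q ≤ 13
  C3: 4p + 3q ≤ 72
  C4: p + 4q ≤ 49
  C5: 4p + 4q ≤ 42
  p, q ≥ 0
Minimize: z = 13y1 + 13y2 + 72y3 + 49y4 + 42y5

Subject to:
  C1: -y1 - 4y3 - y4 - 4y5 ≤ -4
  C2: -y2 - 3y3 - 4y4 - 4y5 ≤ -9
  y1, y2, y3, y4, y5 ≥ 0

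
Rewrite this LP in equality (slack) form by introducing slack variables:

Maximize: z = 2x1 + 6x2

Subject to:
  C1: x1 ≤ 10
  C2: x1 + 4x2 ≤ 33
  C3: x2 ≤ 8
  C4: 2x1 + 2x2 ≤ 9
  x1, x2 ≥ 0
max z = 2x1 + 6x2

s.t.
  x1 + s1 = 10
  x1 + 4x2 + s2 = 33
  x2 + s3 = 8
  2x1 + 2x2 + s4 = 9
  x1, x2, s1, s2, s3, s4 ≥ 0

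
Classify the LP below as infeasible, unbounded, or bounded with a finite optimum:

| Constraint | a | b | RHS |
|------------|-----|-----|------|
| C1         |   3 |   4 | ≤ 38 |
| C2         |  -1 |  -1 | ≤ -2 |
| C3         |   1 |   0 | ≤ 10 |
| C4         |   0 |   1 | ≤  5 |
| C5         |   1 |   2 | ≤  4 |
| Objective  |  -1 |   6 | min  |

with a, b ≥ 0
The point (4, 0) satisfies every constraint, so the LP is feasible; the constraints give a ≤ 10 and b ≤ 5, which with a, b ≥ 0 keep the feasible region inside a bounded box. A feasible, bounded LP attains a finite optimum at a vertex.

The LP has an optimal solution: (4, 0) with z = -4.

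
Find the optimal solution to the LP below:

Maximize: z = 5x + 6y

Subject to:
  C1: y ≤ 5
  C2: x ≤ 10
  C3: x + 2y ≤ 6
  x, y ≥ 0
Each vertex is the intersection of two constraint boundaries that also satisfies all remaining constraints:
  x = 0 and y = 0 → (0, 0)
  x + 2y = 6 and y = 0 → (6, 0)
  x + 2y = 6 and x = 0 → (0, 3)

Evaluating z = 5x + 6y at each vertex:
  (0, 0): z = 0
  (6, 0): z = 30
  (0, 3): z = 18

The maximum is at (6, 0) with z = 30.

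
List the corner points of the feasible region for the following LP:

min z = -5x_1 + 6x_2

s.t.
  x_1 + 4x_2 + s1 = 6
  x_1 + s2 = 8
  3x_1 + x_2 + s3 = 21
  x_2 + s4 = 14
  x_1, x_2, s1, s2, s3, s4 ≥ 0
Each vertex is the intersection of two constraint boundaries that also satisfies all remaining constraints:
  x_1 = 0 and x_2 = 0 → (0, 0)
  x_1 + 4x_2 = 6 and x_2 = 0 → (6, 0)
  x_1 + 4x_2 = 6 and x_1 = 0 → (0, 1.5)

Vertices: (0, 0), (6, 0), (0, 1.5)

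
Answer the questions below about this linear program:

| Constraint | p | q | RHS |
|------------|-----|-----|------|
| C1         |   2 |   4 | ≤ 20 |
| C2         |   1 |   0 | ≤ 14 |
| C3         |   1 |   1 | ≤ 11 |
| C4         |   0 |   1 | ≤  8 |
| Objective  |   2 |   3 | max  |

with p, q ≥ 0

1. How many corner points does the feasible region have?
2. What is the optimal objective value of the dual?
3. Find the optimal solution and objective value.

1. 3
2. 20 (by strong duality, equal to the primal optimum)
3. p = 10, q = 0, z = 20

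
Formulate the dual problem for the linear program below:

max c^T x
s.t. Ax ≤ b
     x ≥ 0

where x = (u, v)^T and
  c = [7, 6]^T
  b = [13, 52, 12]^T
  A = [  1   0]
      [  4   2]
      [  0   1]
Minimize: z = 13y1 + 52y2 + 12y3

Subject to:
  C1: -y1 - 4y2 ≤ -7
  C2: -2y2 - y3 ≤ -6
  y1, y2, y3 ≥ 0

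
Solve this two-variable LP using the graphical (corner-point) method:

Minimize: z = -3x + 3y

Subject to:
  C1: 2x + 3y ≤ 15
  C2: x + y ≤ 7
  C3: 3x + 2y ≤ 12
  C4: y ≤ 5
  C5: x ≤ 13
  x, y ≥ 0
Each vertex is the intersection of two constraint boundaries that also satisfies all remaining constraints:
  x = 0 and y = 0 → (0, 0)
  3x + 2y = 12 and y = 0 → (4, 0)
  2x + 3y = 15 and 3x + 2y = 12 → (1.2, 4.2)
  2x + 3y = 15 and y = 5 → (0, 5)

Evaluating z = -3x + 3y at each vertex:
  (0, 0): z = 0
  (4, 0): z = -12
  (1.2, 4.2): z = 9
  (0, 5): z = 15

The minimum is at (4, 0) with z = -12.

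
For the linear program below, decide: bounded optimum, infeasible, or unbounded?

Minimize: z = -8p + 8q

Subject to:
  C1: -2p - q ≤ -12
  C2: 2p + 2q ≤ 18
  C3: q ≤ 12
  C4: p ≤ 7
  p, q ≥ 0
The point (7, 0) satisfies every constraint, so the LP is feasible; the constraints give p ≤ 7 and q ≤ 12, which with p, q ≥ 0 keep the feasible region inside a bounded box. A feasible, bounded LP attains a finite optimum at a vertex.

Evaluating z = -8p + 8q at each vertex:
  (6, 0): z = -48
  (7, 0): z = -56
  (7, 2): z = -40
  (3, 6): z = 24

Feasible with finite optimum z* = -56 at (7, 0).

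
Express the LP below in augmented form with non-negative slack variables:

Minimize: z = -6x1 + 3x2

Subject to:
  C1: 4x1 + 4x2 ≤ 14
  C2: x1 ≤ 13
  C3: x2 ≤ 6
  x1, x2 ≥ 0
min z = -6x1 + 3x2

s.t.
  4x1 + 4x2 + s1 = 14
  x1 + s2 = 13
  x2 + s3 = 6
  x1, x2, s1, s2, s3 ≥ 0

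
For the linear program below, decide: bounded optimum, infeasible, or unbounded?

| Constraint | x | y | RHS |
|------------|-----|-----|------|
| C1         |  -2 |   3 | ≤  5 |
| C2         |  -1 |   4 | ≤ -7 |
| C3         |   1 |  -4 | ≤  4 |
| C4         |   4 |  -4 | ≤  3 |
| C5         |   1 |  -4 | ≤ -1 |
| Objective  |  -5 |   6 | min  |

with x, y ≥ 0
C3 requires x - 4y ≤ 4, while C2 (-x + 4y ≤ -7) is equivalent to x - 4y ≥ 7. Together they would need 7 ≤ x - 4y ≤ 4, which is impossible since 7 > 4. No point satisfies all constraints.

Infeasible: no point satisfies all constraints simultaneously.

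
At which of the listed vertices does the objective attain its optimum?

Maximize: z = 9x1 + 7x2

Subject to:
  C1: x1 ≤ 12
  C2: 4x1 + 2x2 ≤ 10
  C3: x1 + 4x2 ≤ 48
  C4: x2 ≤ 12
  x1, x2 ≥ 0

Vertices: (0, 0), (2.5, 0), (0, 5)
Evaluating z = 9x1 + 7x2 at each vertex:
  (0, 0): z = 0
  (2.5, 0): z = 22.5
  (0, 5): z = 35

The largest value is z = 35, attained at (0, 5).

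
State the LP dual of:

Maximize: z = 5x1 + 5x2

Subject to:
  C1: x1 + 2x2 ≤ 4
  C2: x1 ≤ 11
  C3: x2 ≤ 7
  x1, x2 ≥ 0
Minimize: z = 4y1 + 11y2 + 7y3

Subject to:
  C1: -y1 - y2 ≤ -5
  C2: -2y1 - y3 ≤ -5
  y1, y2, y3 ≥ 0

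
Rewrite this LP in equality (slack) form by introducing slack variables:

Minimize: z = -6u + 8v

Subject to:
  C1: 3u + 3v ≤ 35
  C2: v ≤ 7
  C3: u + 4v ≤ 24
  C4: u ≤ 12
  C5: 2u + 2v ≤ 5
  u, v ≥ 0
min z = -6u + 8v

s.t.
  3u + 3v + s1 = 35
  v + s2 = 7
  u + 4v + s3 = 24
  u + s4 = 12
  2u + 2v + s5 = 5
  u, v, s1, s2, s3, s4, s5 ≥ 0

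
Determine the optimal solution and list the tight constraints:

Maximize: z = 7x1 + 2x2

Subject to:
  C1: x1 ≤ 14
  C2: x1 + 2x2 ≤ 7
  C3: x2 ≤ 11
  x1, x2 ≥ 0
Optimal: x1 = 7, x2 = 0
Binding: C2, x2 ≥ 0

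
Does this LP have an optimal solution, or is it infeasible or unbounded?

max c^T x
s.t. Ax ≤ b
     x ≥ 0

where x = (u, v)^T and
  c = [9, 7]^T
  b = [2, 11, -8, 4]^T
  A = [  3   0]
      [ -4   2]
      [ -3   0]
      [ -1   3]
One constraint requires 3u ≤ 2, while the constraint -3u ≤ -8 is equivalent to 3u ≥ 8. Together they would need 8 ≤ 3u ≤ 2, which is impossible since 8 > 2. No point satisfies all constraints.

The feasible region is empty; the LP is infeasible.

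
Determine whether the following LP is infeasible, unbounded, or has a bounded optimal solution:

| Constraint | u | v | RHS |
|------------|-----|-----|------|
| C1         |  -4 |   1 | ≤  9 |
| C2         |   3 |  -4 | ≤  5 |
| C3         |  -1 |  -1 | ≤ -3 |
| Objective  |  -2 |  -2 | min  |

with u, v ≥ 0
Feasible point: (0, 3) satisfies every constraint, so the LP is feasible.
Direction d = (1, 1): for each constraint row a, a·d ≤ 0 —
  (-4)(1) + (1)(1) = -3 ≤ 0
  (3)(1) + (-4)(1) = -1 ≤ 0
  (-1)(1) + (-1)(1) = -2 ≤ 0
and d ≥ 0, so (0, 3) + t·d stays feasible for every t ≥ 0. Along this ray z = -2u - 2v changes by -4 per unit t, so z → −∞.

The LP is unbounded; z can be made arbitrarily small.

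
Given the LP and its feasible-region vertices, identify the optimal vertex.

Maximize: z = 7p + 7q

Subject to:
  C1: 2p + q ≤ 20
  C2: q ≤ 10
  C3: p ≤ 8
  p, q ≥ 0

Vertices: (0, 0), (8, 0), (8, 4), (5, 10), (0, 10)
Evaluating z = 7p + 7q at each vertex:
  (0, 0): z = 0
  (8, 0): z = 56
  (8, 4): z = 84
  (5, 10): z = 105
  (0, 10): z = 70

The largest value is z = 105, attained at (5, 10).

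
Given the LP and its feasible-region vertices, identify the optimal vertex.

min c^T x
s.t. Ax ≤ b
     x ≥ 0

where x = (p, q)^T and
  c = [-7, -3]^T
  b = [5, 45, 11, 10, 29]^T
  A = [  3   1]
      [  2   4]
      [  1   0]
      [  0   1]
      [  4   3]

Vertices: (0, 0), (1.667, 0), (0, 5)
Evaluating z = -7p - 3q at each vertex:
  (0, 0): z = 0
  (1.667, 0): z = -11.67
  (0, 5): z = -15

The smallest value is z = -15, attained at (0, 5).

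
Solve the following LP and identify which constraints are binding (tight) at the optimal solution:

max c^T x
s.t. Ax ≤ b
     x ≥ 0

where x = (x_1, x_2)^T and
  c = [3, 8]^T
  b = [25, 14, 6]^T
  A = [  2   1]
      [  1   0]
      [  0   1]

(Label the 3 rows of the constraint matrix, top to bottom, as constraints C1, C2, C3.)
Optimal: x_1 = 9.5, x_2 = 6
Slack at optimum:
  C1: slack = 0 (binding)
  C2: slack = 4.5
  C3: slack = 0 (binding)
  x_1 ≥ 0: x_1 = 9.5
  x_2 ≥ 0: x_2 = 6
Binding constraints: C1, C3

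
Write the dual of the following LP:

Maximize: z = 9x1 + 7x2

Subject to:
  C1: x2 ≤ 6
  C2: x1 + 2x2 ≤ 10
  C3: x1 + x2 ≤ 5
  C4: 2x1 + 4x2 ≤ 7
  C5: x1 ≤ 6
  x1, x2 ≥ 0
Minimize: z = 6y1 + 10y2 + 5y3 + 7y4 + 6y5

Subject to:
  C1: -y2 - y3 - 2y4 - y5 ≤ -9
  C2: -y1 - 2y2 - y3 - 4y4 ≤ -7
  y1, y2, y3, y4, y5 ≥ 0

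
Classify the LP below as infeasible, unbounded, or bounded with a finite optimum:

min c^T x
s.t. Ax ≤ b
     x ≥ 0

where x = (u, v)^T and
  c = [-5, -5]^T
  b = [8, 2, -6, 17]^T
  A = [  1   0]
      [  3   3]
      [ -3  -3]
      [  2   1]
One constraint requires 3u + 3v ≤ 2, while the constraint -3u - 3v ≤ -6 is equivalent to 3u + 3v ≥ 6. Together they would need 6 ≤ 3u + 3v ≤ 2, which is impossible since 6 > 2. No point satisfies all constraints.

The feasible region is empty; the LP is infeasible.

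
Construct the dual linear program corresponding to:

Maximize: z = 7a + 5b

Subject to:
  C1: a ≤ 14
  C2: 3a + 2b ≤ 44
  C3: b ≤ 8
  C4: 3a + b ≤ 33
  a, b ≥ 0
Minimize: z = 14y1 + 44y2 + 8y3 + 33y4

Subject to:
  C1: -y1 - 3y2 - 3y4 ≤ -7
  C2: -2y2 - y3 - y4 ≤ -5
  y1, y2, y3, y4 ≥ 0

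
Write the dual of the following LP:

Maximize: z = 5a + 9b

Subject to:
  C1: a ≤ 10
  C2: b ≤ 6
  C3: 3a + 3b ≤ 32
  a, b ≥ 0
Minimize: z = 10y1 + 6y2 + 32y3

Subject to:
  C1: -y1 - 3y3 ≤ -5
  C2: -y2 - 3y3 ≤ -9
  y1, y2, y3 ≥ 0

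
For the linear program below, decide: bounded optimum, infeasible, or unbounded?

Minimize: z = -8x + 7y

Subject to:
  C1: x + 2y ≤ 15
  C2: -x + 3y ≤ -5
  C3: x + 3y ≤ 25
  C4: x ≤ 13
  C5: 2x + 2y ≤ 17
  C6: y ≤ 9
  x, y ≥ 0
The point (8.5, 0) satisfies every constraint, so the LP is feasible; the constraints give x ≤ 13 and y ≤ 9, which with x, y ≥ 0 keep the feasible region inside a bounded box. A feasible, bounded LP attains a finite optimum at a vertex.

Bounded optimum: z* = -68 at (8.5, 0).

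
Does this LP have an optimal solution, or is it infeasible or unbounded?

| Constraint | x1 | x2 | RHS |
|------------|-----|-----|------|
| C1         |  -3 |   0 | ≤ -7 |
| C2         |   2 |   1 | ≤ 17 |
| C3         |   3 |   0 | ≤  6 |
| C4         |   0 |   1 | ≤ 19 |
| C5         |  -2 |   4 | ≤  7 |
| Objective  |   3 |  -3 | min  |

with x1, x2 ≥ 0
C3 requires 3x1 ≤ 6, while C1 (-3x1 ≤ -7) is equivalent to 3x1 ≥ 7. Together they would need 7 ≤ 3x1 ≤ 6, which is impossible since 7 > 6. No point satisfies all constraints.

Infeasible: no point satisfies all constraints simultaneously.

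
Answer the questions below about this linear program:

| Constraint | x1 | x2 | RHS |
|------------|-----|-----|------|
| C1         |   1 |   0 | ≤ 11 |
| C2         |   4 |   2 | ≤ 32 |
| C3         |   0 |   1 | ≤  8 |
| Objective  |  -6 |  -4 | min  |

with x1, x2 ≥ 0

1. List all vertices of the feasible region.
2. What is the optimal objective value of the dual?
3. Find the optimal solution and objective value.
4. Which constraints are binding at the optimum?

1. (0, 0), (8, 0), (4, 8), (0, 8)
2. -56 (by strong duality, equal to the primal optimum)
3. x1 = 4, x2 = 8, z = -56
4. C2, C3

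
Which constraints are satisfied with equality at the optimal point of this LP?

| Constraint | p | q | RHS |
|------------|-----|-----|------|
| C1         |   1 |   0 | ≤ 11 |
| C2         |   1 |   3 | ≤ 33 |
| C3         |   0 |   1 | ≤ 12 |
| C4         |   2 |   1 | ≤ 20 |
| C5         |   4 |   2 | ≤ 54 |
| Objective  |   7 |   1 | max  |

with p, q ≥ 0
Optimal: p = 10, q = 0
Slack at optimum:
  C1: slack = 1
  C2: slack = 23
  C3: slack = 12
  C4: slack = 0 (binding)
  C5: slack = 14
  p ≥ 0: p = 10
  q ≥ 0: q = 0 (binding)
Binding constraints: C4, q ≥ 0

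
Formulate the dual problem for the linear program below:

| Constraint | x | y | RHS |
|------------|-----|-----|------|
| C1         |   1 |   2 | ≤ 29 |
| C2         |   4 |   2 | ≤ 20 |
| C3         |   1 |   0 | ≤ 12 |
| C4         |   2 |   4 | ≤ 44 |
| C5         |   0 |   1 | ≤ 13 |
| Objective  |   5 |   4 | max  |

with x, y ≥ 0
Minimize: z = 29y1 + 20y2 + 12y3 + 44y4 + 13y5

Subject to:
  C1: -y1 - 4y2 - y3 - 2y4 ≤ -5
  C2: -2y1 - 2y2 - 4y4 - y5 ≤ -4
  y1, y2, y3, y4, y5 ≥ 0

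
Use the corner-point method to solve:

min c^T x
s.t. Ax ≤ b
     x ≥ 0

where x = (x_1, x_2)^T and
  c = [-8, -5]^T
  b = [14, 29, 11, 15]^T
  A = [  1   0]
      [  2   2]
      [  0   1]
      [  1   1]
Each vertex is the intersection of two constraint boundaries that also satisfies all remaining constraints:
  x_1 = 0 and x_2 = 0 → (0, 0)
  x_1 = 14 and x_2 = 0 → (14, 0)
  x_1 = 14 and 2x_1 + 2x_2 = 29 → (14, 0.5)
  2x_1 + 2x_2 = 29 and x_2 = 11 → (3.5, 11)
  x_2 = 11 and x_1 = 0 → (0, 11)

Evaluating z = -8x_1 - 5x_2 at each vertex:
  (0, 0): z = 0
  (14, 0): z = -112
  (14, 0.5): z = -114.5
  (3.5, 11): z = -83
  (0, 11): z = -55

The minimum is at (14, 0.5) with z = -114.5.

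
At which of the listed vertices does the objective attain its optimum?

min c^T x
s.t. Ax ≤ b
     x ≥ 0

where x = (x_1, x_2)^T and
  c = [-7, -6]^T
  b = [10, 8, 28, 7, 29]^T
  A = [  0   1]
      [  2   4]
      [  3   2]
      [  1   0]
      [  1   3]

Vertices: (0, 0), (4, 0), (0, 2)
Evaluating z = -7x_1 - 6x_2 at each vertex:
  (0, 0): z = 0
  (4, 0): z = -28
  (0, 2): z = -12

The smallest value is z = -28, attained at (4, 0).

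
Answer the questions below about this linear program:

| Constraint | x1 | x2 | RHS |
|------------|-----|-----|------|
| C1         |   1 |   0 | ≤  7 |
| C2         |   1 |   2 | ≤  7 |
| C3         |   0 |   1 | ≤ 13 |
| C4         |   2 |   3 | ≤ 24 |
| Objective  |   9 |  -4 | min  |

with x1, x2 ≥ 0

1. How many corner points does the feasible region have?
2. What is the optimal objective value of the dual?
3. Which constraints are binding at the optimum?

1. 3
2. -14 (by strong duality, equal to the primal optimum)
3. C2, x1 ≥ 0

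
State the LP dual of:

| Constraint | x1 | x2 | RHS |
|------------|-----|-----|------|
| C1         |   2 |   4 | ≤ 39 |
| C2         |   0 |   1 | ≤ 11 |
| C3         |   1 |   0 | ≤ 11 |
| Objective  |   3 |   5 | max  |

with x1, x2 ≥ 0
Minimize: z = 39y1 + 11y2 + 11y3

Subject to:
  C1: -2y1 - y3 ≤ -3
  C2: -4y1 - y2 ≤ -5
  y1, y2, y3 ≥ 0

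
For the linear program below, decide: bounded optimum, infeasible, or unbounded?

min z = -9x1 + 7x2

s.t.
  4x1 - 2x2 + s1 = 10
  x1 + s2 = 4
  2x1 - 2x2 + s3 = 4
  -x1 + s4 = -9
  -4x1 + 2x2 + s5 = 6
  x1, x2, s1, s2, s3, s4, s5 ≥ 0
The row x1 + s2 = 4 with s2 ≥ 0 requires x1 ≤ 4, while the row -x1 + s4 = -9 with s4 ≥ 0 is equivalent to x1 ≥ 9. Together they would need 9 ≤ x1 ≤ 4, which is impossible since 9 > 4. No point satisfies all constraints.

Infeasible — the constraint set is empty.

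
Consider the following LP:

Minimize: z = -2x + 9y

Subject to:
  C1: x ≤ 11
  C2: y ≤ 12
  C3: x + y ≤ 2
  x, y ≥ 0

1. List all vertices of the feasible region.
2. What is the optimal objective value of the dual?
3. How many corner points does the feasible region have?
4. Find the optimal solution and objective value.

1. (0, 0), (2, 0), (0, 2)
2. -4 (by strong duality, equal to the primal optimum)
3. 3
4. x = 2, y = 0, z = -4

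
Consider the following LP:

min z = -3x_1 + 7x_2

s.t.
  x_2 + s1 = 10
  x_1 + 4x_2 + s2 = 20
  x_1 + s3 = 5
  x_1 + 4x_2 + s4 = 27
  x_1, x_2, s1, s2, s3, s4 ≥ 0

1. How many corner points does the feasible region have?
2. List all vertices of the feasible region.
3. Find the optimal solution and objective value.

1. 4
2. (0, 0), (5, 0), (5, 3.75), (0, 5)
3. x_1 = 5, x_2 = 0, z = -15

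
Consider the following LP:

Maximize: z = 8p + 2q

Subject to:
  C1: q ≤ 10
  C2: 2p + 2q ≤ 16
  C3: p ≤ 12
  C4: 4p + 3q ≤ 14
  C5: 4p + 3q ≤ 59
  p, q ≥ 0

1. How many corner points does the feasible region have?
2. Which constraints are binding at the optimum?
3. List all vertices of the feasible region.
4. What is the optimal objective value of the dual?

1. 3
2. C4, q ≥ 0
3. (0, 0), (3.5, 0), (0, 4.667)
4. 28 (by strong duality, equal to the primal optimum)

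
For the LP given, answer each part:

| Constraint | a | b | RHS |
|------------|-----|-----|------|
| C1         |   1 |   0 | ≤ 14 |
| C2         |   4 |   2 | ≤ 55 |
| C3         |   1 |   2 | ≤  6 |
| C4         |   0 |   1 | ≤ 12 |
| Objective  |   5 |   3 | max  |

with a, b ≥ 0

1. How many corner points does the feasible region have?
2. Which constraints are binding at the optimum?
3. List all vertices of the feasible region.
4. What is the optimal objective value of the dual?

1. 3
2. C3, b ≥ 0
3. (0, 0), (6, 0), (0, 3)
4. 30 (by strong duality, equal to the primal optimum)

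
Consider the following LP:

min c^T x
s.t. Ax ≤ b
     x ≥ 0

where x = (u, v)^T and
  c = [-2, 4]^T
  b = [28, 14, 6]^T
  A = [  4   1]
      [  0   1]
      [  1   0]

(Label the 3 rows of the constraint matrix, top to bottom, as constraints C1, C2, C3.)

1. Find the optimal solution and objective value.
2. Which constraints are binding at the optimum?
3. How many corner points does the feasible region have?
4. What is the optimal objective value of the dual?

1. u = 6, v = 0, z = -12
2. C3, v ≥ 0
3. 5
4. -12 (by strong duality, equal to the primal optimum)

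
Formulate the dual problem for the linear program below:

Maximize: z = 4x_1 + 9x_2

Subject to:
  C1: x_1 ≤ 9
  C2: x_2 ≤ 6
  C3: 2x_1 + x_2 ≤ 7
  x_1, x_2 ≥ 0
Minimize: z = 9y1 + 6y2 + 7y3

Subject to:
  C1: -y1 - 2y3 ≤ -4
  C2: -y2 - y3 ≤ -9
  y1, y2, y3 ≥ 0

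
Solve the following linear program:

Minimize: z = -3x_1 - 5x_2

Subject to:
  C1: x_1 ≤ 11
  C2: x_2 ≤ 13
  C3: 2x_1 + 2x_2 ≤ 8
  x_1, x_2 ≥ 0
Each vertex is the intersection of two constraint boundaries that also satisfies all remaining constraints:
  x_1 = 0 and x_2 = 0 → (0, 0)
  2x_1 + 2x_2 = 8 and x_2 = 0 → (4, 0)
  2x_1 + 2x_2 = 8 and x_1 = 0 → (0, 4)

Evaluating z = -3x_1 - 5x_2 at each vertex:
  (0, 0): z = 0
  (4, 0): z = -12
  (0, 4): z = -20

The minimum is at (0, 4) with z = -20.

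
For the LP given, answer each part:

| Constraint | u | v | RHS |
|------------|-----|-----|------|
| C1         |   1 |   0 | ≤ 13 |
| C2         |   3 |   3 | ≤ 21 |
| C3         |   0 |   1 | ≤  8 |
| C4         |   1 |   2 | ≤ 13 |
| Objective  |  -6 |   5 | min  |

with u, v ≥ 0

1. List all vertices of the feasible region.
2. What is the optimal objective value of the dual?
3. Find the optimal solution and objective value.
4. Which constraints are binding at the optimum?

1. (0, 0), (7, 0), (1, 6), (0, 6.5)
2. -42 (by strong duality, equal to the primal optimum)
3. u = 7, v = 0, z = -42
4. C2, v ≥ 0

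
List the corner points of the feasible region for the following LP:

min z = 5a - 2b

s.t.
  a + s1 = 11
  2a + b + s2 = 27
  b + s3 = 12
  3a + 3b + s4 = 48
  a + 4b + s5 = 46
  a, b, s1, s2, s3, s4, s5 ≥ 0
Each vertex is the intersection of two constraint boundaries that also satisfies all remaining constraints:
  a = 0 and b = 0 → (0, 0)
  a = 11 and b = 0 → (11, 0)
  a = 11 and 2a + b = 27 → (11, 5)
  3a + 3b = 48 and a + 4b = 46 → (6, 10)
  a + 4b = 46 and a = 0 → (0, 11.5)

Vertices: (0, 0), (11, 0), (11, 5), (6, 10), (0, 11.5)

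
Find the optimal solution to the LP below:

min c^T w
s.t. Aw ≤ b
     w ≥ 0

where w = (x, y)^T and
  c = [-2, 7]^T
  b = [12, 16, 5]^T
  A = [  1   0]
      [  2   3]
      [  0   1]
Each vertex is the intersection of two constraint boundaries that also satisfies all remaining constraints:
  x = 0 and y = 0 → (0, 0)
  2x + 3y = 16 and y = 0 → (8, 0)
  2x + 3y = 16 and y = 5 → (0.5, 5)
  y = 5 and x = 0 → (0, 5)

Evaluating z = -2x + 7y at each vertex:
  (0, 0): z = 0
  (8, 0): z = -16
  (0.5, 5): z = 34
  (0, 5): z = 35

The minimum is at (8, 0) with z = -16.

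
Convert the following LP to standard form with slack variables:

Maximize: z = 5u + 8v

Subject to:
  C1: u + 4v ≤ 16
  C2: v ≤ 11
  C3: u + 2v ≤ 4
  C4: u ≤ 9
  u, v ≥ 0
max z = 5u + 8v

s.t.
  u + 4v + s1 = 16
  v + s2 = 11
  u + 2v + s3 = 4
  u + s4 = 9
  u, v, s1, s2, s3, s4 ≥ 0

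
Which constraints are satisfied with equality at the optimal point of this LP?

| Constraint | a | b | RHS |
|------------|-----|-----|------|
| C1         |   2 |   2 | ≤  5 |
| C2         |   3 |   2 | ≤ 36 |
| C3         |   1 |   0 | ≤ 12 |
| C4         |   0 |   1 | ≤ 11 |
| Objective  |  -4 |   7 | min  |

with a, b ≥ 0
Optimal: a = 2.5, b = 0
Slack at optimum:
  C1: slack = 0 (binding)
  C2: slack = 28.5
  C3: slack = 9.5
  C4: slack = 11
  a ≥ 0: a = 2.5
  b ≥ 0: b = 0 (binding)
Binding constraints: C1, b ≥ 0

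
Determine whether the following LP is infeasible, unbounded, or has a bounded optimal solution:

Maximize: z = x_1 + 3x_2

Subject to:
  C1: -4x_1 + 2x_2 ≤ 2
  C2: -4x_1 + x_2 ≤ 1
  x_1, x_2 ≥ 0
Feasible point: (0, 0) satisfies every constraint, so the LP is feasible.
Direction d = (1, 0): for each constraint row a, a·d ≤ 0 —
  (-4)(1) + (2)(0) = -4 ≤ 0
  (-4)(1) + (1)(0) = -4 ≤ 0
and d ≥ 0, so (0, 0) + t·d stays feasible for every t ≥ 0. Along this ray z = x_1 + 3x_2 changes by 1 per unit t, so z → +∞.

The LP is unbounded; z can be made arbitrarily large.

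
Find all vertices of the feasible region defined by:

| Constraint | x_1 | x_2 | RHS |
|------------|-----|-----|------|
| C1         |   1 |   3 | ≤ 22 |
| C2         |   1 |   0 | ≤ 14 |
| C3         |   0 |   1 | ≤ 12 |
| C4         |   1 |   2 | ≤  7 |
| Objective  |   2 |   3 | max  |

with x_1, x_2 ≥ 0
Each vertex is the intersection of two constraint boundaries that also satisfies all remaining constraints:
  x_1 = 0 and x_2 = 0 → (0, 0)
  x_1 + 2x_2 = 7 and x_2 = 0 → (7, 0)
  x_1 + 2x_2 = 7 and x_1 = 0 → (0, 3.5)

Vertices: (0, 0), (7, 0), (0, 3.5)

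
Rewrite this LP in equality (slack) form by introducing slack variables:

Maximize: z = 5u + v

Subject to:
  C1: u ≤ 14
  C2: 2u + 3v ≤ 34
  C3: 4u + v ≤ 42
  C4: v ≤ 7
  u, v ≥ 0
max z = 5u + v

s.t.
  u + s1 = 14
  2u + 3v + s2 = 34
  4u + v + s3 = 42
  v + s4 = 7
  u, v, s1, s2, s3, s4 ≥ 0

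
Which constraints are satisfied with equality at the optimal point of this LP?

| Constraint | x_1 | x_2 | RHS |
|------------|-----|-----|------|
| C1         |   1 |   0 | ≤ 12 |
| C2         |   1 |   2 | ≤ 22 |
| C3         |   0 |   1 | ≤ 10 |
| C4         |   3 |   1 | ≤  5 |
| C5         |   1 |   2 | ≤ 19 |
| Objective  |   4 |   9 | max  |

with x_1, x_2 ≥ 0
Optimal: x_1 = 0, x_2 = 5
Slack at optimum:
  C1: slack = 12
  C2: slack = 12
  C3: slack = 5
  C4: slack = 0 (binding)
  C5: slack = 9
  x_1 ≥ 0: x_1 = 0 (binding)
  x_2 ≥ 0: x_2 = 5
Binding constraints: C4, x_1 ≥ 0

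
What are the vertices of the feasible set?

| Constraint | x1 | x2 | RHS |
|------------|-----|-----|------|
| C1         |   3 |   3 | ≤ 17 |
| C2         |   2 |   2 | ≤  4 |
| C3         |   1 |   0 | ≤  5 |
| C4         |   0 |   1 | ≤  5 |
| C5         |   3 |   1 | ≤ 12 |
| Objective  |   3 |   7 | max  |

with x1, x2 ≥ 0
Each vertex is the intersection of two constraint boundaries that also satisfies all remaining constraints:
  x1 = 0 and x2 = 0 → (0, 0)
  2x1 + 2x2 = 4 and x2 = 0 → (2, 0)
  2x1 + 2x2 = 4 and x1 = 0 → (0, 2)

Vertices: (0, 0), (2, 0), (0, 2)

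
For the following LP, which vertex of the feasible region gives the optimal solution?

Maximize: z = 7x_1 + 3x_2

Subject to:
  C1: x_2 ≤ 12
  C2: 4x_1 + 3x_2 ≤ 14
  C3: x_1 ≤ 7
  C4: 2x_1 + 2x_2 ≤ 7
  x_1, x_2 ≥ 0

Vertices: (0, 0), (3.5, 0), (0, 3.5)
Evaluating z = 7x_1 + 3x_2 at each vertex:
  (0, 0): z = 0
  (3.5, 0): z = 24.5
  (0, 3.5): z = 10.5

The largest value is z = 24.5, attained at (3.5, 0).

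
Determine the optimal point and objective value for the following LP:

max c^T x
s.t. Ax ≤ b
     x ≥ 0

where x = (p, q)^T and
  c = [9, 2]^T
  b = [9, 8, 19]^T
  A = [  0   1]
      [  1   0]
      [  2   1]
Each vertex is the intersection of two constraint boundaries that also satisfies all remaining constraints:
  p = 0 and q = 0 → (0, 0)
  p = 8 and q = 0 → (8, 0)
  p = 8 and 2p + q = 19 → (8, 3)
  q = 9 and 2p + q = 19 → (5, 9)
  q = 9 and p = 0 → (0, 9)

Evaluating z = 9p + 2q at each vertex:
  (0, 0): z = 0
  (8, 0): z = 72
  (8, 3): z = 78
  (5, 9): z = 63
  (0, 9): z = 18

The maximum is at (8, 3) with z = 78.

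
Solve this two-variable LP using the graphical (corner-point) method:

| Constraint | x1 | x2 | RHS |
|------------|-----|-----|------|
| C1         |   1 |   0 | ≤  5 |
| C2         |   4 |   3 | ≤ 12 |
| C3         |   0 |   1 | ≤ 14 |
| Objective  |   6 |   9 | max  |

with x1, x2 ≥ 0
Each vertex is the intersection of two constraint boundaries that also satisfies all remaining constraints:
  x1 = 0 and x2 = 0 → (0, 0)
  4x1 + 3x2 = 12 and x2 = 0 → (3, 0)
  4x1 + 3x2 = 12 and x1 = 0 → (0, 4)

Evaluating z = 6x1 + 9x2 at each vertex:
  (0, 0): z = 0
  (3, 0): z = 18
  (0, 4): z = 36

The maximum is at (0, 4) with z = 36.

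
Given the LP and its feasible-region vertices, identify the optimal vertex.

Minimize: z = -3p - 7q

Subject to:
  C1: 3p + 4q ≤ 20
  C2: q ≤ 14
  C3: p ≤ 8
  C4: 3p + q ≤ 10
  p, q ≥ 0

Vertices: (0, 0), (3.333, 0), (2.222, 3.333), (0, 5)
(0, 5) with z = -35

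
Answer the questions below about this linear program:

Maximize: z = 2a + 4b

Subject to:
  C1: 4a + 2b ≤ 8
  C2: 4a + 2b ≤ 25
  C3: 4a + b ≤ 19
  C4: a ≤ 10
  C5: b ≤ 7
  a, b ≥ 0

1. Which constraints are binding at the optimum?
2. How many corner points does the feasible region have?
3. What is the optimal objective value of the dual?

1. C1, a ≥ 0
2. 3
3. 16 (by strong duality, equal to the primal optimum)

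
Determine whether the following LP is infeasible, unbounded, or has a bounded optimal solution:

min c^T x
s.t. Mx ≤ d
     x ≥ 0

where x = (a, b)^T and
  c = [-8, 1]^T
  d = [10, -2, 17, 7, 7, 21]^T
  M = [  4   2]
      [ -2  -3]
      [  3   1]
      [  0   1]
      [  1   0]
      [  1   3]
The point (2.5, 0) satisfies every constraint, so the LP is feasible; the constraints give a ≤ 7 and b ≤ 7, which with a, b ≥ 0 keep the feasible region inside a bounded box. A feasible, bounded LP attains a finite optimum at a vertex.

Evaluating z = -8a + b at each vertex:
  (0, 0.6667): z = 0.6667
  (1, 0): z = -8
  (2.5, 0): z = -20
  (0, 5): z = 5

Bounded optimum: z* = -20 at (2.5, 0).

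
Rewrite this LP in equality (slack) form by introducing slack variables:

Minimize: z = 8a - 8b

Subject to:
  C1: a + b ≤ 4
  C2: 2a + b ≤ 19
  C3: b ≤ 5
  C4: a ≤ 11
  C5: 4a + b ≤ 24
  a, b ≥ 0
min z = 8a - 8b

s.t.
  a + b + s1 = 4
  2a + b + s2 = 19
  b + s3 = 5
  a + s4 = 11
  4a + b + s5 = 24
  a, b, s1, s2, s3, s4, s5 ≥ 0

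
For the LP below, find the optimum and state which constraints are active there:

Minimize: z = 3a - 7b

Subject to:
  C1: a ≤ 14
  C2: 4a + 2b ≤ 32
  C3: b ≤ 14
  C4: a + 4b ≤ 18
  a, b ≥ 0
Optimal: a = 0, b = 4.5
Binding: C4, a ≥ 0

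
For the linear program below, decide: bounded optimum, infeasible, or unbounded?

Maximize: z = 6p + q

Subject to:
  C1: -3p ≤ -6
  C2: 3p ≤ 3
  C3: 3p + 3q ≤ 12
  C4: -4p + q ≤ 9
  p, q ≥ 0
C2 requires 3p ≤ 3, while C1 (-3p ≤ -6) is equivalent to 3p ≥ 6. Together they would need 6 ≤ 3p ≤ 3, which is impossible since 6 > 3. No point satisfies all constraints.

Infeasible: no point satisfies all constraints simultaneously.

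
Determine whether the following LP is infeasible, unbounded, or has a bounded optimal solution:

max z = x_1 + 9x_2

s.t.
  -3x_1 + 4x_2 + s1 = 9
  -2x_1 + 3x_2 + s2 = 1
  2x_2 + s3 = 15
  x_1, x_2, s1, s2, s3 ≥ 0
Feasible point: (0, 0) satisfies every constraint, so the LP is feasible.
Direction d = (1, 0): for each constraint row a, a·d ≤ 0 —
  (-3)(1) + (4)(0) = -3 ≤ 0
  (-2)(1) + (3)(0) = -2 ≤ 0
  (0)(1) + (2)(0) = 0 ≤ 0
and d ≥ 0, so (0, 0) + t·d stays feasible for every t ≥ 0. Along this ray z = x_1 + 9x_2 changes by 1 per unit t, so z → +∞.

Unbounded — the objective can increase without bound over the feasible region.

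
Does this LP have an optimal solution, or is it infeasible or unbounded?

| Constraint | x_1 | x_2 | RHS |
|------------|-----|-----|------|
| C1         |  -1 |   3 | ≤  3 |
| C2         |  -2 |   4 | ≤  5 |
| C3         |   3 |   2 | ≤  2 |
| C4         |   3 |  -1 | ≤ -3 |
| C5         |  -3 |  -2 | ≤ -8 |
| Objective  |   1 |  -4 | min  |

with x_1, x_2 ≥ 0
C3 requires 3x_1 + 2x_2 ≤ 2, while C5 (-3x_1 - 2x_2 ≤ -8) is equivalent to 3x_1 + 2x_2 ≥ 8. Together they would need 8 ≤ 3x_1 + 2x_2 ≤ 2, which is impossible since 8 > 2. No point satisfies all constraints.

The feasible region is empty; the LP is infeasible.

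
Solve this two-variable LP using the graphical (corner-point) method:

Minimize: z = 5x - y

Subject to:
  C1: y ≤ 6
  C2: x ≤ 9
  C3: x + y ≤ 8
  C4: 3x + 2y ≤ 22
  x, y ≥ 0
x = 0, y = 6, z = -6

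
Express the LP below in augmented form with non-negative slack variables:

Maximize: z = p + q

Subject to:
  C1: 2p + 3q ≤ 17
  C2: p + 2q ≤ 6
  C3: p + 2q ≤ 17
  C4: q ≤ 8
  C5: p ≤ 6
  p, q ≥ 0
max z = p + q

s.t.
  2p + 3q + s1 = 17
  p + 2q + s2 = 6
  p + 2q + s3 = 17
  q + s4 = 8
  p + s5 = 6
  p, q, s1, s2, s3, s4, s5 ≥ 0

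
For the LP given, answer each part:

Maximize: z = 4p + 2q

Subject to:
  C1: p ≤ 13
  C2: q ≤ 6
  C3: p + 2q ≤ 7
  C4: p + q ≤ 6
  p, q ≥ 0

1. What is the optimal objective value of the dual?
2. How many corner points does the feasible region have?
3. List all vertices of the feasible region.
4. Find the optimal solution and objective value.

1. 24 (by strong duality, equal to the primal optimum)
2. 4
3. (0, 0), (6, 0), (5, 1), (0, 3.5)
4. p = 6, q = 0, z = 24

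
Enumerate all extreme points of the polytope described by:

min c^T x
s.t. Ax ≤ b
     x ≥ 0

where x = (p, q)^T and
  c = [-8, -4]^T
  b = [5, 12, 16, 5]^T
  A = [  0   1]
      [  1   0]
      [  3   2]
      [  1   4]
Each vertex is the intersection of two constraint boundaries that also satisfies all remaining constraints:
  p = 0 and q = 0 → (0, 0)
  p + 4q = 5 and q = 0 → (5, 0)
  p + 4q = 5 and p = 0 → (0, 1.25)

Vertices: (0, 0), (5, 0), (0, 1.25)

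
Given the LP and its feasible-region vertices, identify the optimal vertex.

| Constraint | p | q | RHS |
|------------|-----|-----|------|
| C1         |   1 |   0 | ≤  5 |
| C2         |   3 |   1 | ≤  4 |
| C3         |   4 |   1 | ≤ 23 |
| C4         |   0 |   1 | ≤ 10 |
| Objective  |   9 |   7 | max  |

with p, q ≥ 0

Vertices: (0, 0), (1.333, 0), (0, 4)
(0, 4) with z = 28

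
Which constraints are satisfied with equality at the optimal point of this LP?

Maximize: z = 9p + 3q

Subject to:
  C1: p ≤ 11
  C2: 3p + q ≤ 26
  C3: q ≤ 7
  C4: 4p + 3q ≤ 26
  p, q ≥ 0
Optimal: p = 6.5, q = 0
Slack at optimum:
  C1: slack = 4.5
  C2: slack = 6.5
  C3: slack = 7
  C4: slack = 0 (binding)
  p ≥ 0: p = 6.5
  q ≥ 0: q = 0 (binding)
Binding constraints: C4, q ≥ 0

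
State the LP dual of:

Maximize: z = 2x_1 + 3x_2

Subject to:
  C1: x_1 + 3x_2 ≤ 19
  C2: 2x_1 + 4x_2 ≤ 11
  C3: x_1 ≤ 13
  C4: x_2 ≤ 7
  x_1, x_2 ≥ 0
Minimize: z = 19y1 + 11y2 + 13y3 + 7y4

Subject to:
  C1: -y1 - 2y2 - y3 ≤ -2
  C2: -3y1 - 4y2 - y4 ≤ -3
  y1, y2, y3, y4 ≥ 0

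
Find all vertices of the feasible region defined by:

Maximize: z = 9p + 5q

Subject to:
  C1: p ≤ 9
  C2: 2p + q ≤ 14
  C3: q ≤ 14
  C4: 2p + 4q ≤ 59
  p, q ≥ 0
Each vertex is the intersection of two constraint boundaries that also satisfies all remaining constraints:
  p = 0 and q = 0 → (0, 0)
  2p + q = 14 and q = 0 → (7, 0)
  2p + q = 14 and q = 14 → (0, 14)

Vertices: (0, 0), (7, 0), (0, 14)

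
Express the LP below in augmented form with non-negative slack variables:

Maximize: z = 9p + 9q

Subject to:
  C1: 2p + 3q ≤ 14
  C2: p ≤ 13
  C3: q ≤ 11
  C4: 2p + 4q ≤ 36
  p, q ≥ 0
max z = 9p + 9q

s.t.
  2p + 3q + s1 = 14
  p + s2 = 13
  q + s3 = 11
  2p + 4q + s4 = 36
  p, q, s1, s2, s3, s4 ≥ 0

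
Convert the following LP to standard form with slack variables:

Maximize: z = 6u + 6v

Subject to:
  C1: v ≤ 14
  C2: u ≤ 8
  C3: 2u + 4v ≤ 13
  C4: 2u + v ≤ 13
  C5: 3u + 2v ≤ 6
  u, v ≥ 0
max z = 6u + 6v

s.t.
  v + s1 = 14
  u + s2 = 8
  2u + 4v + s3 = 13
  2u + v + s4 = 13
  3u + 2v + s5 = 6
  u, v, s1, s2, s3, s4, s5 ≥ 0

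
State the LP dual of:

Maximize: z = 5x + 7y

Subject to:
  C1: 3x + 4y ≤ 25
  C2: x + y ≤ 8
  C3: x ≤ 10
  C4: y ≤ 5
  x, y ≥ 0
Minimize: z = 25y1 + 8y2 + 10y3 + 5y4

Subject to:
  C1: -3y1 - y2 - y3 ≤ -5
  C2: -4y1 - y2 - y4 ≤ -7
  y1, y2, y3, y4 ≥ 0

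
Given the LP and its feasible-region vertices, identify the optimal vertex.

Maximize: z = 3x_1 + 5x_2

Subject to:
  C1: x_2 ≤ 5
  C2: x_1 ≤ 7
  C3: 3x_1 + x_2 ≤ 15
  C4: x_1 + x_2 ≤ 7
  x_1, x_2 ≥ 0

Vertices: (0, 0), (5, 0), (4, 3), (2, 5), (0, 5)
Evaluating z = 3x_1 + 5x_2 at each vertex:
  (0, 0): z = 0
  (5, 0): z = 15
  (4, 3): z = 27
  (2, 5): z = 31
  (0, 5): z = 25

The largest value is z = 31, attained at (2, 5).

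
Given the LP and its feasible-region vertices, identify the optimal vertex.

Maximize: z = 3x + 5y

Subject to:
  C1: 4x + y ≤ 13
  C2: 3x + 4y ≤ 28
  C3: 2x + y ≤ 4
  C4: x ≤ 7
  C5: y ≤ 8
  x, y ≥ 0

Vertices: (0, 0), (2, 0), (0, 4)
(0, 4) with z = 20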